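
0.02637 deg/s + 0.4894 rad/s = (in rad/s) 0.4899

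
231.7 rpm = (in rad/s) 24.26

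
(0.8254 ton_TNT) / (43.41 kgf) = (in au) 5.423e-05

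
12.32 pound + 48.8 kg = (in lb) 119.9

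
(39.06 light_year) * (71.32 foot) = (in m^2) 8.033e+18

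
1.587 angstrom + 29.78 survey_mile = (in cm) 4.793e+06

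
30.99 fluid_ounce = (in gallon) 0.2421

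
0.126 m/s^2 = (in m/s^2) 0.126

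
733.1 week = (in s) 4.434e+08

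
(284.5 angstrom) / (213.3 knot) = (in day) 3.001e-15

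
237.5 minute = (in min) 237.5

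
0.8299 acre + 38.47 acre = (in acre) 39.3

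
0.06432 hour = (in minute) 3.859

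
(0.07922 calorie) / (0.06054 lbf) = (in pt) 3489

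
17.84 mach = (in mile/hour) 1.359e+04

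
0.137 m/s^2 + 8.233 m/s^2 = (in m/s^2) 8.37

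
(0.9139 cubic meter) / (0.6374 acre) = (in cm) 0.03543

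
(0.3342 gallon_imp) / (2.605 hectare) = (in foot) 1.913e-07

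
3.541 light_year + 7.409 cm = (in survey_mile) 2.082e+13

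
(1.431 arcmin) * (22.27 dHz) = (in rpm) 0.008852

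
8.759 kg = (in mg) 8.759e+06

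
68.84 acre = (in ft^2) 2.999e+06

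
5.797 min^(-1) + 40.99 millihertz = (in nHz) 1.376e+08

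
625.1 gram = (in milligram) 6.251e+05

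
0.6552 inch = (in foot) 0.0546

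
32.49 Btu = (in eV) 2.14e+23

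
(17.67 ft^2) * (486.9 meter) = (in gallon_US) 2.112e+05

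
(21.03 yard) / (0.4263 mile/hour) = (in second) 100.9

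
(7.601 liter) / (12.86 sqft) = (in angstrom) 6.362e+07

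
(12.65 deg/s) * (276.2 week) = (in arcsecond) 7.607e+12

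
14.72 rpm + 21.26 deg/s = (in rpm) 18.26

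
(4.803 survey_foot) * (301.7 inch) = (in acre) 0.002772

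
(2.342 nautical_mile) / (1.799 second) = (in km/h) 8680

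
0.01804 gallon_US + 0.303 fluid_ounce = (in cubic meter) 7.725e-05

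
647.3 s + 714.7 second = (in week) 0.002252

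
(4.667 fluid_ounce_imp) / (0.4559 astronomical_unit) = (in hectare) 1.944e-19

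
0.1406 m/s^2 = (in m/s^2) 0.1406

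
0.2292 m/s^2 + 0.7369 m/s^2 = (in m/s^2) 0.9661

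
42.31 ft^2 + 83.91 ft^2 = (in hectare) 0.001173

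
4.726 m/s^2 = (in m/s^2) 4.726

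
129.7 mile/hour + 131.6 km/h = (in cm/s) 9454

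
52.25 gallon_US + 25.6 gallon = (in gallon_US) 77.85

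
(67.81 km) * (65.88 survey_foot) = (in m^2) 1.362e+06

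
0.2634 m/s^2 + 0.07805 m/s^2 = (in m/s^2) 0.3415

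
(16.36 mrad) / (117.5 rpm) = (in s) 0.00133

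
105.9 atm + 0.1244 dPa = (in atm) 105.9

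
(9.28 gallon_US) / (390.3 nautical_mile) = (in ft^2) 5.231e-07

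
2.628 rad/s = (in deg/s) 150.6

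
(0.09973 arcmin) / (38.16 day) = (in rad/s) 8.799e-12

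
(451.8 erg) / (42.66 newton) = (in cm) 0.0001059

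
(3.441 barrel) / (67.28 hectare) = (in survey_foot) 2.668e-06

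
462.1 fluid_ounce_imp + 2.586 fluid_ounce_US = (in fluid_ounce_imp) 464.8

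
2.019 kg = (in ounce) 71.22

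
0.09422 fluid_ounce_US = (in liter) 0.002786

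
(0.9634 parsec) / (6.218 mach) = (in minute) 2.34e+11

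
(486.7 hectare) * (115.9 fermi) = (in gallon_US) 0.000149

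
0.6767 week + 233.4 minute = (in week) 0.6999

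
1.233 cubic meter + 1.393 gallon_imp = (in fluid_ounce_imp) 4.362e+04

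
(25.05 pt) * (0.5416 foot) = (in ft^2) 0.0157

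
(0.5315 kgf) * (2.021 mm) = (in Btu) 9.984e-06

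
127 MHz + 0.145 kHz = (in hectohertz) 1.27e+06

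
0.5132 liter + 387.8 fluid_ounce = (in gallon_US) 3.165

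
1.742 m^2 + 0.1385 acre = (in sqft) 6052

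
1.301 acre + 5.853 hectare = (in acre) 15.76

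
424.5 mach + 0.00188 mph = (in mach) 424.5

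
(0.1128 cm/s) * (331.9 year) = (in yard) 1.291e+07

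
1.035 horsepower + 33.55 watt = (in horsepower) 1.08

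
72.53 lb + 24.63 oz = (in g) 3.36e+04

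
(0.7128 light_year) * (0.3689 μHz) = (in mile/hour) 5.565e+09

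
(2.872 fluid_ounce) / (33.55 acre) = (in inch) 2.463e-08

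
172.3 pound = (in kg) 78.15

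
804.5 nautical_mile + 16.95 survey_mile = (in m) 1.517e+06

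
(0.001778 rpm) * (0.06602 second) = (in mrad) 0.01229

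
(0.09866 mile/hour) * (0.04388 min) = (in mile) 7.215e-05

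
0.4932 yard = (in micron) 4.51e+05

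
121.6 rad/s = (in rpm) 1161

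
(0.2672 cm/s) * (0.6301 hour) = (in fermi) 6.061e+15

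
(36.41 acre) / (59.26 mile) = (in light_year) 1.633e-16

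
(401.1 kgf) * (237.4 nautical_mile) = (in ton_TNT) 0.4133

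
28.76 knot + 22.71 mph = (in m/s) 24.95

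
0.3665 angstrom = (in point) 1.039e-07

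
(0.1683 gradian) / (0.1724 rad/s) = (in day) 1.775e-07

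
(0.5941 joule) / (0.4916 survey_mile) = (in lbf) 0.0001688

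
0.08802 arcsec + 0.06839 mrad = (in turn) 1.095e-05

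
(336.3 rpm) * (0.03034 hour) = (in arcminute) 1.322e+07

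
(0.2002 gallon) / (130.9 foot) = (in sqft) 0.0002045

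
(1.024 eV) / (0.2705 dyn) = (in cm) 6.065e-12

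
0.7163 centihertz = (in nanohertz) 7.163e+06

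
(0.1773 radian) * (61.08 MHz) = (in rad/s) 1.083e+07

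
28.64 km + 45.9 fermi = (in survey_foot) 9.396e+04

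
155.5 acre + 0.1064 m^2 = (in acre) 155.5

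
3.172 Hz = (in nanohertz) 3.172e+09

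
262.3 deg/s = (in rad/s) 4.578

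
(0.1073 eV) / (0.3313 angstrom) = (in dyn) 5.189e-05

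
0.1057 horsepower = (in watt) 78.82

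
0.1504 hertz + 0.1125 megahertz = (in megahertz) 0.1125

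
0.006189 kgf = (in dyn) 6069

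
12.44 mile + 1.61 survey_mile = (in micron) 2.261e+10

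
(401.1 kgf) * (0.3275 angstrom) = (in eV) 8.04e+11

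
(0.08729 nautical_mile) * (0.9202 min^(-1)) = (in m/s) 2.479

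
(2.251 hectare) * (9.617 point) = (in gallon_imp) 1.68e+04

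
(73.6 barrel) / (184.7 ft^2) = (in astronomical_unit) 4.558e-12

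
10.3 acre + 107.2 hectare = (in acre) 275.2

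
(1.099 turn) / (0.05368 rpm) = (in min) 20.47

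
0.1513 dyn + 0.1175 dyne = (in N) 2.688e-06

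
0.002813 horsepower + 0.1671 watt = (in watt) 2.265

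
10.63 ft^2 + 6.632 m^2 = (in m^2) 7.62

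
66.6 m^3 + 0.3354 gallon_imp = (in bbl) 418.9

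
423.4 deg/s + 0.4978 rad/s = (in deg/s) 451.9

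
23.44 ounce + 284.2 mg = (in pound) 1.466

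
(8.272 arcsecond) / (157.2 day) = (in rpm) 2.82e-11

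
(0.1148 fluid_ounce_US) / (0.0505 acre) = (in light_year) 1.756e-24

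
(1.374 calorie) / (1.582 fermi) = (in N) 3.634e+15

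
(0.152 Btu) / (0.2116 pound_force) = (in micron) 1.704e+08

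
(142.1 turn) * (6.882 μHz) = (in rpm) 0.05868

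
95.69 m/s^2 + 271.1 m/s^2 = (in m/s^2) 366.8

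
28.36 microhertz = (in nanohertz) 2.836e+04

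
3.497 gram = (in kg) 0.003497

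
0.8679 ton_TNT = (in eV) 2.266e+28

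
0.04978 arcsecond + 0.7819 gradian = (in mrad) 12.28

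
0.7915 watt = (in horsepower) 0.001061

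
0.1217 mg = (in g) 0.0001217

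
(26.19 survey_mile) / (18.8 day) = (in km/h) 0.09341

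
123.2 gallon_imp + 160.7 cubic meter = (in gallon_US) 4.26e+04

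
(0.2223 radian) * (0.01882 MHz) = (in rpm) 3.995e+04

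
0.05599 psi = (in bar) 0.00386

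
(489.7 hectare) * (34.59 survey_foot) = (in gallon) 1.364e+10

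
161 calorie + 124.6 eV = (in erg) 6.736e+09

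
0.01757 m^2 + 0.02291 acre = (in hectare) 0.009273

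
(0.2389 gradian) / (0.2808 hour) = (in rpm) 3.545e-05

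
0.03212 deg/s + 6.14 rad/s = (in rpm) 58.64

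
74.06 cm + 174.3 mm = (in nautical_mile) 0.000494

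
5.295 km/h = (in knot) 2.859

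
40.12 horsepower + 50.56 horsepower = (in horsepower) 90.68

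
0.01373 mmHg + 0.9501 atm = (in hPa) 962.7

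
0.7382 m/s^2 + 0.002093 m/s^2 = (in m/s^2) 0.7403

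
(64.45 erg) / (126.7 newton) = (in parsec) 1.649e-24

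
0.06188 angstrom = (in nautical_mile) 3.341e-15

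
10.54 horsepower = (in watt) 7860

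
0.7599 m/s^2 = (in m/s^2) 0.7599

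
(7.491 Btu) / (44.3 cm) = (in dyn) 1.784e+09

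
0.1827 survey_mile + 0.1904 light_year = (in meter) 1.801e+15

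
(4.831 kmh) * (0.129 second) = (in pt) 490.7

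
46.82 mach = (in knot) 3.099e+04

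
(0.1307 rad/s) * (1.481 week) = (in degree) 6.708e+06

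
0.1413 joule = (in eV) 8.819e+17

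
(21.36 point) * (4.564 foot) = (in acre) 2.59e-06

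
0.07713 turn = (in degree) 27.77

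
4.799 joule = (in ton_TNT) 1.147e-09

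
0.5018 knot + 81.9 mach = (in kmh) 1.004e+05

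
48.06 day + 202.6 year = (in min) 1.066e+08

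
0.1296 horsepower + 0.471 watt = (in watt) 97.11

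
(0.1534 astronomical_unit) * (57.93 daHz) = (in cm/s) 1.329e+15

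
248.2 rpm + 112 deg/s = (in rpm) 266.9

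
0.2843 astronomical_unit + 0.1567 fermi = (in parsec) 1.378e-06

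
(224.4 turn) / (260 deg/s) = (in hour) 0.08631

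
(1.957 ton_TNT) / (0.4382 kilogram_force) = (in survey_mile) 1.184e+06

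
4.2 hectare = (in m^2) 4.2e+04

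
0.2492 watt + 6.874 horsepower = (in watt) 5126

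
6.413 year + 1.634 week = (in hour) 5.645e+04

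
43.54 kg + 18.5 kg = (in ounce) 2188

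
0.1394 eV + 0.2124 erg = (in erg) 0.2124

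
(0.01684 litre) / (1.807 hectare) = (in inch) 3.669e-08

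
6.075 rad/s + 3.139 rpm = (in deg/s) 366.9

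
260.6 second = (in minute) 4.343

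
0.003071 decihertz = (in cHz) 0.03071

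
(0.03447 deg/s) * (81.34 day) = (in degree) 2.422e+05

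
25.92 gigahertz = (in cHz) 2.592e+12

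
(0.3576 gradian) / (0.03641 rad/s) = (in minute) 0.002571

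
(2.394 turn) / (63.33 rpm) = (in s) 2.268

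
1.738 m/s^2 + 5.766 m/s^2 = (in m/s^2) 7.504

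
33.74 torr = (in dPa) 4.498e+04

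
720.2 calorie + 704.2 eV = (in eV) 1.881e+22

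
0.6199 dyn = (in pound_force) 1.394e-06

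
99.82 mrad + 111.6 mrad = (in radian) 0.2114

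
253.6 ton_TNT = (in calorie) 2.536e+11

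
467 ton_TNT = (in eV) 1.22e+31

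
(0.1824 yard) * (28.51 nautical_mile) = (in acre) 2.176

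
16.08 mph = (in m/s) 7.188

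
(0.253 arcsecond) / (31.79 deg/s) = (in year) 7.01e-14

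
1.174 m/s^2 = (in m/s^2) 1.174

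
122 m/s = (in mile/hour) 272.9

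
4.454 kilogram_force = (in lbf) 9.819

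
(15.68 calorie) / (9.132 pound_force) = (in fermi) 1.615e+15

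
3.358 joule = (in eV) 2.096e+19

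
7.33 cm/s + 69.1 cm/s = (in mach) 0.002245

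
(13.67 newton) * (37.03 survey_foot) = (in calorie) 36.88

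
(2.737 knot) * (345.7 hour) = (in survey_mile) 1089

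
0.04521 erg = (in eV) 2.822e+10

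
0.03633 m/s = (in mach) 0.0001067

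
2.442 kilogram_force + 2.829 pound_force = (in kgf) 3.725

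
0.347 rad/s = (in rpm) 3.314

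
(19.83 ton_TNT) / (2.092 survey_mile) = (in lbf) 5.54e+06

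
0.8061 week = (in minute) 8125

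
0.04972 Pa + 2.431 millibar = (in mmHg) 1.824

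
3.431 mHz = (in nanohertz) 3.431e+06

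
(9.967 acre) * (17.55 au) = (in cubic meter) 1.059e+17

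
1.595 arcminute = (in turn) 7.384e-05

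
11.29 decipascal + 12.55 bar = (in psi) 182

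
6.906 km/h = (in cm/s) 191.8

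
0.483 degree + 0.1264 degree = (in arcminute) 36.56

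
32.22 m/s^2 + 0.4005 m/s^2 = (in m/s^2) 32.62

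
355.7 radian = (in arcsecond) 7.337e+07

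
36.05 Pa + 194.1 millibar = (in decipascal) 1.945e+05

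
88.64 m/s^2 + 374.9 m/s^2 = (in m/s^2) 463.5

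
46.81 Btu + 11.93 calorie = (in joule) 4.944e+04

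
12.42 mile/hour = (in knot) 10.79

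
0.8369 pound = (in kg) 0.3796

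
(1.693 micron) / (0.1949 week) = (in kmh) 5.171e-11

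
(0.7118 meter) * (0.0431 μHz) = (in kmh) 1.104e-07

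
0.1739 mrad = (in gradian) 0.01107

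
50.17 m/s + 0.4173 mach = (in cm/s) 1.923e+04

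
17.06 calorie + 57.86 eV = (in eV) 4.455e+20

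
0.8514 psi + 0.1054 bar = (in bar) 0.1641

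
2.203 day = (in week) 0.3147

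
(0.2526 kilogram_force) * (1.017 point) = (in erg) 8887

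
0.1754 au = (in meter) 2.624e+10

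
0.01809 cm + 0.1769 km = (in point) 5.014e+05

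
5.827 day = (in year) 0.01596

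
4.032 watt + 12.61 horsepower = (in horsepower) 12.62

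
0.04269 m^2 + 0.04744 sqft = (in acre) 1.164e-05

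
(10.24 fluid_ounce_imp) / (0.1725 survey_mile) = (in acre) 2.59e-10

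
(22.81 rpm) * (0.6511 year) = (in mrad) 4.905e+10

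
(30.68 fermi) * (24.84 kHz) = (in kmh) 2.744e-09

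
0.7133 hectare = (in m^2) 7133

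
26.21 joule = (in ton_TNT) 6.264e-09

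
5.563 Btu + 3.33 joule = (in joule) 5873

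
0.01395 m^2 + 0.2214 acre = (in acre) 0.2214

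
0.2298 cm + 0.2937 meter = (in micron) 2.96e+05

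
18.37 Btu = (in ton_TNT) 4.632e-06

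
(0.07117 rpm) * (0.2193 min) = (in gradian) 6.243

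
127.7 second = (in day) 0.001478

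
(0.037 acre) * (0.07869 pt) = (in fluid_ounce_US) 140.6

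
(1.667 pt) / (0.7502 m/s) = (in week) 1.296e-09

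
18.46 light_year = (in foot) 5.73e+17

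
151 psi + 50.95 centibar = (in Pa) 1.092e+06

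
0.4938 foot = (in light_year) 1.591e-17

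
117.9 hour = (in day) 4.912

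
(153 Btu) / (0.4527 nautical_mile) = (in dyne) 1.925e+07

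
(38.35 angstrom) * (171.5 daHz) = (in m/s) 6.577e-06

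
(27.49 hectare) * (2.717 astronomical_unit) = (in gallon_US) 2.952e+19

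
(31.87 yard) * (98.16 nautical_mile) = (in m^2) 5.298e+06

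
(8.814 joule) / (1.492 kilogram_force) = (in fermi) 6.024e+14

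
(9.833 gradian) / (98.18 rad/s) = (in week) 2.601e-09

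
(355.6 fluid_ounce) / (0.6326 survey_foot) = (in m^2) 0.05454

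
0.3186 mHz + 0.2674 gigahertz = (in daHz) 2.674e+07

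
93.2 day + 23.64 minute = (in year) 0.2554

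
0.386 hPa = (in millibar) 0.386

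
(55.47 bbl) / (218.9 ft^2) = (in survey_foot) 1.423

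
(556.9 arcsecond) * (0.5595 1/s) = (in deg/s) 0.08655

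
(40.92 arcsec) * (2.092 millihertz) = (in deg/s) 2.378e-05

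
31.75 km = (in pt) 9e+07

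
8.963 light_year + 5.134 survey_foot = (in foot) 2.782e+17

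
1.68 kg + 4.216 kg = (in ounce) 208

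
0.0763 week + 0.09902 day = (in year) 0.001735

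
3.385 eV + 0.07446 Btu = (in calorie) 18.78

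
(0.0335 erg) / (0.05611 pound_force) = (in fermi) 1.342e+07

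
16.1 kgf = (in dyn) 1.579e+07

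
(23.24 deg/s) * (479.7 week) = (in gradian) 7.492e+09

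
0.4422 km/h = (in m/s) 0.1228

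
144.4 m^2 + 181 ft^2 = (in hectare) 0.01612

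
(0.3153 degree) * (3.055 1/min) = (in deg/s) 0.01605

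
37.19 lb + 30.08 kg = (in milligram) 4.695e+07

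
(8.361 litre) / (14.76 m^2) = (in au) 3.787e-15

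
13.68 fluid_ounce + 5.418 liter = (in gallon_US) 1.538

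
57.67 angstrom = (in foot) 1.892e-08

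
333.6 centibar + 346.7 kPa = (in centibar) 680.3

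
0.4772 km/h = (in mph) 0.2965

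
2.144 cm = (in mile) 1.332e-05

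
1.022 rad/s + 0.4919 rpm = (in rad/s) 1.074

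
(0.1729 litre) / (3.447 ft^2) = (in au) 3.609e-15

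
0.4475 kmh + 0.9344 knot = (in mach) 0.001777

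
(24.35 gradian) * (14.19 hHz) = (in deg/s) 3.11e+04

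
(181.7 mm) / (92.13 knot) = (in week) 6.339e-09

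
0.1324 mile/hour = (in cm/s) 5.919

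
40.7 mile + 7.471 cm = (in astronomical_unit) 4.378e-07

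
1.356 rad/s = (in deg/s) 77.69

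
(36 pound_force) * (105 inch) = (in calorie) 102.1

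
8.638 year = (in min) 4.54e+06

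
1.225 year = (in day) 447.1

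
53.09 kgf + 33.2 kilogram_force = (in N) 846.2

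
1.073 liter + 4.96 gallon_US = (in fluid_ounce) 671.2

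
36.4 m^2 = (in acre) 0.008995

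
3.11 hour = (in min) 186.6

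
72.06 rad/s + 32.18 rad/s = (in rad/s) 104.2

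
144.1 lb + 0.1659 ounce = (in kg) 65.37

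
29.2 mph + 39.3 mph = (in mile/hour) 68.5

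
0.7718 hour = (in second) 2778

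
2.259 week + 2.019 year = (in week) 107.5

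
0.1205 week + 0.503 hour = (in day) 0.8645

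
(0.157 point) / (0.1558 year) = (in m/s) 1.127e-11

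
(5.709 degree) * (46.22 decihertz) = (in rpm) 4.398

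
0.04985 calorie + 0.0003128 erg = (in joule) 0.2086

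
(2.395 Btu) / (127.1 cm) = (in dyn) 1.988e+08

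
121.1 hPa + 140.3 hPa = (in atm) 0.258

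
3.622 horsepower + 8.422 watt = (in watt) 2709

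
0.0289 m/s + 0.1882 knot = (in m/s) 0.1257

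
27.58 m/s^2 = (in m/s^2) 27.58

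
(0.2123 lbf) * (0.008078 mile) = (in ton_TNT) 2.934e-09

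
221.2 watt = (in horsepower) 0.2966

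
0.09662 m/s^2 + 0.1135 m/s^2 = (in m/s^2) 0.2101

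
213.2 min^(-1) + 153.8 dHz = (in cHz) 1893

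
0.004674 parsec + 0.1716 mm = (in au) 964.1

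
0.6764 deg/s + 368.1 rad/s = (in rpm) 3515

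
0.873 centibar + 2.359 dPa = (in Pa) 873.2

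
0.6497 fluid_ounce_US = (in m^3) 1.921e-05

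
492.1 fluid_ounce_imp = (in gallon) 3.694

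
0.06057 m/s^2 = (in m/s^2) 0.06057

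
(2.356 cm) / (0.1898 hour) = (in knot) 6.703e-05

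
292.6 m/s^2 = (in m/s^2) 292.6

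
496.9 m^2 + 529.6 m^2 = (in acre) 0.2537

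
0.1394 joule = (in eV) 8.701e+17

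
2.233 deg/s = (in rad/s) 0.03897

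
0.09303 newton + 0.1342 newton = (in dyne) 2.272e+04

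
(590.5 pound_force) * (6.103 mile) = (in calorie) 6.166e+06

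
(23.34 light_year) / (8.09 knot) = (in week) 8.773e+10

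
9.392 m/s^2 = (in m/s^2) 9.392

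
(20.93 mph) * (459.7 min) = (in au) 1.725e-06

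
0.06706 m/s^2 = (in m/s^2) 0.06706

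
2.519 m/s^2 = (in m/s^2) 2.519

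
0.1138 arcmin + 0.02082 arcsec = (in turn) 5.285e-06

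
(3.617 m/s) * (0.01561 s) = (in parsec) 1.83e-18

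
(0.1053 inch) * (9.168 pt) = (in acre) 2.138e-09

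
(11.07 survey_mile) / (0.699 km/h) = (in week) 0.1517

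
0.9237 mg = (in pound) 2.036e-06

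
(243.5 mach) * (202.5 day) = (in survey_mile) 9.014e+08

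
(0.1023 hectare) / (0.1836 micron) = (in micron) 5.572e+15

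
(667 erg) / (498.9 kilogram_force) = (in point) 3.864e-05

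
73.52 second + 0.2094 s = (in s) 73.73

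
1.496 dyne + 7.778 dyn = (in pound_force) 2.085e-05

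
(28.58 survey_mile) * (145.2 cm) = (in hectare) 6.678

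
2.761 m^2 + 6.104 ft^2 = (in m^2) 3.328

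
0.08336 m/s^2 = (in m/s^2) 0.08336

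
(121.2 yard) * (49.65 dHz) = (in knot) 1070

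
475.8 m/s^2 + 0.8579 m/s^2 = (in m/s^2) 476.7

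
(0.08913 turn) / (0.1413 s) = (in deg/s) 227.1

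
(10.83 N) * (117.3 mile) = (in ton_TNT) 0.0004886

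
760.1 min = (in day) 0.5278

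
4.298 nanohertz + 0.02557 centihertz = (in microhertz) 255.7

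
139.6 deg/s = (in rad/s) 2.436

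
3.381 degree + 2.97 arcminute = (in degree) 3.43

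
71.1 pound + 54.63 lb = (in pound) 125.7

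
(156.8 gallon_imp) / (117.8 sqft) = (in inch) 2.564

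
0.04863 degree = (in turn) 0.0001351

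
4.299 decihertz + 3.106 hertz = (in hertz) 3.536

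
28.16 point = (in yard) 0.01086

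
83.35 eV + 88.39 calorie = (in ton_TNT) 8.839e-08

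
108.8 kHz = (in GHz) 0.0001088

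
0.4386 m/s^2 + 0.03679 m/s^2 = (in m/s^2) 0.4754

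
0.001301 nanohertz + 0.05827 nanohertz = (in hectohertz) 5.957e-13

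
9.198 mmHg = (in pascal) 1226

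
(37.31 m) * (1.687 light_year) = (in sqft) 6.41e+18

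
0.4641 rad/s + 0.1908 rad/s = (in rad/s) 0.6549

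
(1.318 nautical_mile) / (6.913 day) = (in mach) 1.2e-05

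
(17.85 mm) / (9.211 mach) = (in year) 1.805e-13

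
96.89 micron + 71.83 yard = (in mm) 6.568e+04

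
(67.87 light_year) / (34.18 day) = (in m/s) 2.174e+11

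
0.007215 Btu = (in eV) 4.751e+19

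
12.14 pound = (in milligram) 5.507e+06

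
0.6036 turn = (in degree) 217.3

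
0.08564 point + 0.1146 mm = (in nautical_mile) 7.819e-08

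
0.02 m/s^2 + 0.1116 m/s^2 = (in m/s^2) 0.1316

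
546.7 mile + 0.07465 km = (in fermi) 8.799e+20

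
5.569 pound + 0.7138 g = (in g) 2527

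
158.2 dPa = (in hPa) 0.1582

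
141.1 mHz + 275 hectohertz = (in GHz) 2.75e-05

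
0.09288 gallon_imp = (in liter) 0.4222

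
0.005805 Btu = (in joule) 6.125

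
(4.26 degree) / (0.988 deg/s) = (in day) 4.99e-05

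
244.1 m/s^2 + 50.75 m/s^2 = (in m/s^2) 294.9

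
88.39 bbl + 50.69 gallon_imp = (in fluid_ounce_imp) 5.027e+05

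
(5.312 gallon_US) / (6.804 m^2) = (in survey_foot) 0.009696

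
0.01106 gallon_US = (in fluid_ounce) 1.416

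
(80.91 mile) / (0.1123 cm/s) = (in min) 1.933e+06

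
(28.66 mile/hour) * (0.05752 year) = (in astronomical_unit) 0.0001554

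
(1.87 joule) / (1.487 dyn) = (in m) 1.258e+05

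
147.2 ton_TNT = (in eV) 3.844e+30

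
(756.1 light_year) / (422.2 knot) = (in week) 5.445e+10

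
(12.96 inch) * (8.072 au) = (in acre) 9.823e+07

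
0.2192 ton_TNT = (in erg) 9.171e+15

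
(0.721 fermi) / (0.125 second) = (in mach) 1.694e-17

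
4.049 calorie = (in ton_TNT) 4.049e-09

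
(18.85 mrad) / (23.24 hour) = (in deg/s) 1.291e-05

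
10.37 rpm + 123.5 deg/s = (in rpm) 30.95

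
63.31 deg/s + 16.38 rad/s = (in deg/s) 1002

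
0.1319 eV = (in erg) 2.113e-13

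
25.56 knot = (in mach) 0.03862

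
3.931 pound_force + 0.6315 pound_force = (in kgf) 2.07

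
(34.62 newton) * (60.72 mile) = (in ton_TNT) 0.0008086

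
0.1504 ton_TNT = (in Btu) 5.964e+05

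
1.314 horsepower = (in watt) 979.8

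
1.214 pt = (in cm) 0.04283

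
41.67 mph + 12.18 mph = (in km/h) 86.66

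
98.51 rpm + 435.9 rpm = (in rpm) 534.4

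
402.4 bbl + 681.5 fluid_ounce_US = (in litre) 6.4e+04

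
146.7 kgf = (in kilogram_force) 146.7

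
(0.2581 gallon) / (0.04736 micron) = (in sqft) 2.221e+05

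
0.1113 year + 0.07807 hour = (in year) 0.1113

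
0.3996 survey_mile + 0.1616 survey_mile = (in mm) 9.032e+05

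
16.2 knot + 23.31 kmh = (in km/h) 53.31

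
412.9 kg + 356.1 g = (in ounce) 1.458e+04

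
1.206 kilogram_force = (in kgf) 1.206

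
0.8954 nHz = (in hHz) 8.954e-12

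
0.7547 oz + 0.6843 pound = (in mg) 3.318e+05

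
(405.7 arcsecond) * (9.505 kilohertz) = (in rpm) 178.5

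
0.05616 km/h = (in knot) 0.03032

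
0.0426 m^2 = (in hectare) 4.26e-06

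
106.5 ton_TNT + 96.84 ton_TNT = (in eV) 5.31e+30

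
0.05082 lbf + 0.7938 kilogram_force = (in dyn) 8.011e+05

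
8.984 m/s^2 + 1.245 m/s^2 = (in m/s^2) 10.23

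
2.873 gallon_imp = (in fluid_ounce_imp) 459.7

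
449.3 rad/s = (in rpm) 4290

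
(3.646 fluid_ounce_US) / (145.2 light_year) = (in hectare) 7.849e-27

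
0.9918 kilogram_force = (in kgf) 0.9918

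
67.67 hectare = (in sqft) 7.284e+06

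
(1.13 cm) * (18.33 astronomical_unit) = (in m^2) 3.099e+10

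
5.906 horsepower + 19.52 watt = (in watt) 4424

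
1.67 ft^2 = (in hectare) 1.551e-05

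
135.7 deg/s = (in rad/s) 2.368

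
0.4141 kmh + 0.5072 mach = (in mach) 0.5075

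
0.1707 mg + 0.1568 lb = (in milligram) 7.112e+04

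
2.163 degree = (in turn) 0.006008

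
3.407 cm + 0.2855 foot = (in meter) 0.1211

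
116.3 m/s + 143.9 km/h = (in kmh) 562.6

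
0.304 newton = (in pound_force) 0.06834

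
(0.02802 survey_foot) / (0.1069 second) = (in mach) 0.0002346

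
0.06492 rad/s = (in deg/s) 3.72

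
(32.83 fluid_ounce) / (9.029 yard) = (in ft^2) 0.001266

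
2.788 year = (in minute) 1.465e+06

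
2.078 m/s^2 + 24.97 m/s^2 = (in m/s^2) 27.05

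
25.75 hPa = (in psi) 0.3735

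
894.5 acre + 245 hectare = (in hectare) 607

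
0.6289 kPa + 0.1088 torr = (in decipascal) 6434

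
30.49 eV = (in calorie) 1.168e-18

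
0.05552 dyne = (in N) 5.552e-07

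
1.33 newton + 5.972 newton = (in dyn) 7.302e+05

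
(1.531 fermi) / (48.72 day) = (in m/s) 3.637e-22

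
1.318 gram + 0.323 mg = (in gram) 1.318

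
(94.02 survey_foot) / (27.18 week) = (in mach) 5.12e-09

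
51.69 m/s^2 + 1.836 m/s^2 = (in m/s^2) 53.53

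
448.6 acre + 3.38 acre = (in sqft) 1.969e+07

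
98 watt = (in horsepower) 0.1314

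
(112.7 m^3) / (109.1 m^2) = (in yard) 1.13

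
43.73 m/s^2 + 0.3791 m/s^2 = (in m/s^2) 44.11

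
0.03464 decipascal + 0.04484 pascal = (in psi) 7.006e-06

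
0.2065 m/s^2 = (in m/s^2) 0.2065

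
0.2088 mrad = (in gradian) 0.01329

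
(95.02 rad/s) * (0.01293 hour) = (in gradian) 2.816e+05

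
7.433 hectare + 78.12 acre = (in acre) 96.49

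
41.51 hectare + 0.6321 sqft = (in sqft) 4.468e+06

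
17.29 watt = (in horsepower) 0.02319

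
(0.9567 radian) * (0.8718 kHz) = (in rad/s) 834.1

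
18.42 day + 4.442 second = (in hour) 442.1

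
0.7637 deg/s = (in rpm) 0.1273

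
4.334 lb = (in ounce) 69.34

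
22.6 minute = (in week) 0.002242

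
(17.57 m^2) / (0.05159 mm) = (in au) 2.277e-06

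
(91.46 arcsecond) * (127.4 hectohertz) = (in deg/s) 323.7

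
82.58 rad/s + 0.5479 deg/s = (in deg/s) 4732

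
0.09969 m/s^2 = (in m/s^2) 0.09969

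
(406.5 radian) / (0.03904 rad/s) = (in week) 0.01722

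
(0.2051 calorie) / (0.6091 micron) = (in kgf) 1.437e+05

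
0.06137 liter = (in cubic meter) 6.137e-05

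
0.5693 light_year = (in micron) 5.386e+21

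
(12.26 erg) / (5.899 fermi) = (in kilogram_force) 2.119e+07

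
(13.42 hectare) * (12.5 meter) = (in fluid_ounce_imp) 5.904e+10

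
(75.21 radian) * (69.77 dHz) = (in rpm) 5011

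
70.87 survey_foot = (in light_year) 2.283e-15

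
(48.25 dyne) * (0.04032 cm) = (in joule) 1.945e-07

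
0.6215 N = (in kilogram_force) 0.06338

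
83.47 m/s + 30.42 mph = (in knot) 188.7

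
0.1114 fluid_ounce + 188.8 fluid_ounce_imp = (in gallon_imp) 1.181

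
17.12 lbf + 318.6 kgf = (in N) 3201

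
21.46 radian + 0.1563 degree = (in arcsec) 4.427e+06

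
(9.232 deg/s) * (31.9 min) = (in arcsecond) 6.361e+07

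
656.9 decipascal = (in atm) 0.0006483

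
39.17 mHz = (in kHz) 3.917e-05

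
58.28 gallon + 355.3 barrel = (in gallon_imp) 1.247e+04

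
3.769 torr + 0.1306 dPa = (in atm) 0.004959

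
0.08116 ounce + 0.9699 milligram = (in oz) 0.08119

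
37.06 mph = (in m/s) 16.57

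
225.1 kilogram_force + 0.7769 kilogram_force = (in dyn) 2.215e+08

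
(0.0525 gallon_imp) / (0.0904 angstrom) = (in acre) 6524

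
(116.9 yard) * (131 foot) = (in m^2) 4268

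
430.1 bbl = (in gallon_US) 1.806e+04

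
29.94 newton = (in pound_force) 6.731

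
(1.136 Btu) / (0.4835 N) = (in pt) 7.027e+06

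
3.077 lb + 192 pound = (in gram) 8.849e+04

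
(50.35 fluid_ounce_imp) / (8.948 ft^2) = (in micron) 1721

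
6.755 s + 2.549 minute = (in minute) 2.662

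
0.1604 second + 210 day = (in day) 210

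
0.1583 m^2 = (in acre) 3.912e-05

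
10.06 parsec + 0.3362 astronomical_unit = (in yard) 3.395e+17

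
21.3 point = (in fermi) 7.514e+12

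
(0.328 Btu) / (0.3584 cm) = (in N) 9.656e+04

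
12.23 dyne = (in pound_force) 2.749e-05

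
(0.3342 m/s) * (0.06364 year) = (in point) 1.901e+09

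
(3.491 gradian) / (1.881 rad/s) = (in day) 3.374e-07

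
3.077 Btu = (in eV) 2.026e+22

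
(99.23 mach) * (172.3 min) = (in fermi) 3.493e+23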